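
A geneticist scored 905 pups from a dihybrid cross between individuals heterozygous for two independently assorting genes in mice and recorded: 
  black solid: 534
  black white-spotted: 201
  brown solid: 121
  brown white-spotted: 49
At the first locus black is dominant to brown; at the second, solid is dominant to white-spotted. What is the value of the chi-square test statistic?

21.980

A dihybrid F₂ with independent assortment and complete dominance at both loci gives a 9:3:3:1 phenotypic ratio.
Expected counts for N = 905 under a 9:3:3:1 ratio (total parts = 16):
  black solid: 905 × 9/16 = 509.0625
  black white-spotted: 905 × 3/16 = 169.6875
  brown solid: 905 × 3/16 = 169.6875
  brown white-spotted: 905 × 1/16 = 56.5625
χ² = Σ (O − E)² / E
  black solid: (534 − 509.0625)² / 509.0625 = 1.2216
  black white-spotted: (201 − 169.6875)² / 169.6875 = 5.7781
  brown solid: (121 − 169.6875)² / 169.6875 = 13.9696
  brown white-spotted: (49 − 56.5625)² / 56.5625 = 1.0111
χ² = 1.2216 + 5.7781 + 13.9696 + 1.0111 = 21.9804 ≈ 21.980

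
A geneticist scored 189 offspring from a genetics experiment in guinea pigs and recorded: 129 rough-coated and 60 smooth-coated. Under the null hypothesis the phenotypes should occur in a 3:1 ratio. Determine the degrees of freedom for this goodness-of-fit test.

1

A goodness-of-fit test with 2 phenotype classes has df = 2 − 1 = 1.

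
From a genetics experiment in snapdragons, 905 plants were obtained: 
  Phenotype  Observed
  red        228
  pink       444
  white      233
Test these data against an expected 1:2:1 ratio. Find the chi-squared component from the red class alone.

0.014

The 1:2:1 ratio has 4 parts, so with N = 905 the expected counts are:
  red: 905 × 1/4 = 226.25
  pink: 905 × 2/4 = 452.5
  white: 905 × 1/4 = 226.25
Contribution of red: (228 − 226.25)² / 226.25 = 0.0135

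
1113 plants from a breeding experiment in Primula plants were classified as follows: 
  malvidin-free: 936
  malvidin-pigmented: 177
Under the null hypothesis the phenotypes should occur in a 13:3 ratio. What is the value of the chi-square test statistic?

5.922

Expected counts for N = 1113 under a 13:3 ratio (total parts = 16):
  malvidin-free: 1113 × 13/16 = 904.3125
  malvidin-pigmented: 1113 × 3/16 = 208.6875
χ² = Σ (O − E)² / E
  malvidin-free: (936 − 904.3125)² / 904.3125 = 1.1103
  malvidin-pigmented: (177 − 208.6875)² / 208.6875 = 4.8115
χ² = 1.1103 + 4.8115 = 5.9218 ≈ 5.922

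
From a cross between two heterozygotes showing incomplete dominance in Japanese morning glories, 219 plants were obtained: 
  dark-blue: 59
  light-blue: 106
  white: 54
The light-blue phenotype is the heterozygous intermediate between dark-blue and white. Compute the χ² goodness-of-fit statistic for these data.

0.452

With incomplete dominance, a heterozygote × heterozygote cross gives a 1:2:1 phenotypic ratio.
The 1:2:1 ratio has 4 parts, so with N = 219 the expected counts are:
  dark-blue: 219 × 1/4 = 54.75
  light-blue: 219 × 2/4 = 109.5
  white: 219 × 1/4 = 54.75
χ² = Σ (O − E)² / E
  dark-blue: (59 − 54.75)² / 54.75 = 0.3299
  light-blue: (106 − 109.5)² / 109.5 = 0.1119
  white: (54 − 54.75)² / 54.75 = 0.0103
χ² = 0.3299 + 0.1119 + 0.0103 = 0.4521 ≈ 0.452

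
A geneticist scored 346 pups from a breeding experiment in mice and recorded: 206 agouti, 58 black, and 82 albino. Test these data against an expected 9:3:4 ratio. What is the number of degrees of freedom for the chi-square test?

A goodness-of-fit test with 3 phenotype classes has df = 3 − 1 = 2.

2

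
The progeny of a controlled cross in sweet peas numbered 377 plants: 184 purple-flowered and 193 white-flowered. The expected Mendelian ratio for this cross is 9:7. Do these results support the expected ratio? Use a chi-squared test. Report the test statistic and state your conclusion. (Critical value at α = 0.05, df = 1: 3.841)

8.488; not consistent

Under the 9:7 hypothesis (Σ ratio = 16, N = 377):
  purple-flowered: 377 × 9/16 = 212.0625
  white-flowered: 377 × 7/16 = 164.9375
χ² = Σ (O − E)² / E
  purple-flowered: (184 − 212.0625)² / 212.0625 = 3.7135
  white-flowered: (193 − 164.9375)² / 164.9375 = 4.7746
χ² = 3.7135 + 4.7746 = 8.4881 ≈ 8.488
Degrees of freedom = 2 − 1 = 1; critical value at α = 0.05 is 3.841.
Since 8.488 > 3.841, we reject the null hypothesis — the data do not fit the 9:7 ratio.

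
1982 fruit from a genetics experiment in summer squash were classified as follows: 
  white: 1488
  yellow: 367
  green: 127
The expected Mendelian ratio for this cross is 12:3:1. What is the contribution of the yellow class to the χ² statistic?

Under the 12:3:1 hypothesis (Σ ratio = 16, N = 1982):
  white: 1982 × 12/16 = 1486.5
  yellow: 1982 × 3/16 = 371.625
  green: 1982 × 1/16 = 123.875
Contribution of yellow: (367 − 371.625)² / 371.625 = 0.0576

0.058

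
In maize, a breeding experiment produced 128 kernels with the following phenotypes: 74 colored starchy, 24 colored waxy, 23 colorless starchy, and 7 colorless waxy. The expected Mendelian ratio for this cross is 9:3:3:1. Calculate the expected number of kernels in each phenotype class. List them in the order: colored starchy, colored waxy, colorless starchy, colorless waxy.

72, 24, 24, 8

Total ratio parts = 16. Expected numbers out of 128:
  colored starchy: 128 × 9/16 = 72
  colored waxy: 128 × 3/16 = 24
  colorless starchy: 128 × 3/16 = 24
  colorless waxy: 128 × 1/16 = 8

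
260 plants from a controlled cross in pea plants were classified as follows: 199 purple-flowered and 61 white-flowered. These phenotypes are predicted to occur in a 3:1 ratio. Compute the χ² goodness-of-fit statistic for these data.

0.328

The 3:1 ratio has 4 parts, so with N = 260 the expected counts are:
  purple-flowered: 260 × 3/4 = 195
  white-flowered: 260 × 1/4 = 65
χ² = Σ (O − E)² / E
  purple-flowered: (199 − 195)² / 195 = 0.0821
  white-flowered: (61 − 65)² / 65 = 0.2462
χ² = 0.0821 + 0.2462 = 0.3283 ≈ 0.328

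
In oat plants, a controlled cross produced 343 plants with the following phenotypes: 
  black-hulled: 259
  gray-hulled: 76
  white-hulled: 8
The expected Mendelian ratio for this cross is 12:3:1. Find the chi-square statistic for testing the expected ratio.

Expected counts for N = 343 under a 12:3:1 ratio (total parts = 16):
  black-hulled: 343 × 12/16 = 257.25
  gray-hulled: 343 × 3/16 = 64.3125
  white-hulled: 343 × 1/16 = 21.4375
χ² = Σ (O − E)² / E
  black-hulled: (259 − 257.25)² / 257.25 = 0.0119
  gray-hulled: (76 − 64.3125)² / 64.3125 = 2.1240
  white-hulled: (8 − 21.4375)² / 21.4375 = 8.4229
χ² = 0.0119 + 2.1240 + 8.4229 = 10.5588 ≈ 10.559

10.559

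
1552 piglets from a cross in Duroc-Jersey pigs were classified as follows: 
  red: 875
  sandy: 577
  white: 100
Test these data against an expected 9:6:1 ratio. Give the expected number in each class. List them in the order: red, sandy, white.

873, 582, 97

The 9:6:1 ratio has 16 parts, so with N = 1552 the expected counts are:
  red: 1552 × 9/16 = 873
  sandy: 1552 × 6/16 = 582
  white: 1552 × 1/16 = 97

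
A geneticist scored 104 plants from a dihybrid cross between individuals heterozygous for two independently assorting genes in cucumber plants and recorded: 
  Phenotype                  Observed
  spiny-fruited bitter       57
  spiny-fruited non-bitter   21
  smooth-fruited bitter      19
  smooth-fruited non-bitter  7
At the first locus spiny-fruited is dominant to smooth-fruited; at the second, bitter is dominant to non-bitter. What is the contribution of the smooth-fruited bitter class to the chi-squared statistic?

A dihybrid F₂ with independent assortment and complete dominance at both loci gives a 9:3:3:1 phenotypic ratio.
Under the 9:3:3:1 hypothesis (Σ ratio = 16, N = 104):
  spiny-fruited bitter: 104 × 9/16 = 58.5
  spiny-fruited non-bitter: 104 × 3/16 = 19.5
  smooth-fruited bitter: 104 × 3/16 = 19.5
  smooth-fruited non-bitter: 104 × 1/16 = 6.5
Contribution of smooth-fruited bitter: (19 − 19.5)² / 19.5 = 0.0128

0.013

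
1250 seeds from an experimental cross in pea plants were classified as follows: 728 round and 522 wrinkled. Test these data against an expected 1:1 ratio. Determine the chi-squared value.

Under the 1:1 hypothesis (Σ ratio = 2, N = 1250):
  round: 1250 × 1/2 = 625
  wrinkled: 1250 × 1/2 = 625
χ² = Σ (O − E)² / E
  round: (728 − 625)² / 625 = 16.9744
  wrinkled: (522 − 625)² / 625 = 16.9744
χ² = 16.9744 + 16.9744 = 33.9488 ≈ 33.949

33.949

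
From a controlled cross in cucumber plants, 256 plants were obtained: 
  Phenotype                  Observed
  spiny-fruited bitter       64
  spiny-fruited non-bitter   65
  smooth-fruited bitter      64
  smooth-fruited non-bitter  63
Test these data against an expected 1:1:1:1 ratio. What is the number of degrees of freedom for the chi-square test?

A goodness-of-fit test with 4 phenotype classes has df = 4 − 1 = 3.

3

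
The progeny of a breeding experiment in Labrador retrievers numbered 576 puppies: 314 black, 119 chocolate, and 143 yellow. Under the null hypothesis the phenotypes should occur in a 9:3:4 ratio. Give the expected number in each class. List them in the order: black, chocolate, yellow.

Expected counts for N = 576 under a 9:3:4 ratio (total parts = 16):
  black: 576 × 9/16 = 324
  chocolate: 576 × 3/16 = 108
  yellow: 576 × 4/16 = 144

324, 108, 144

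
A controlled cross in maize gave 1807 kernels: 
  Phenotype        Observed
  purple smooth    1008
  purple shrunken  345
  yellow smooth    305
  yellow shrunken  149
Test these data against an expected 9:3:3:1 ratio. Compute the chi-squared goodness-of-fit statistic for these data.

The 9:3:3:1 ratio has 16 parts, so with N = 1807 the expected counts are:
  purple smooth: 1807 × 9/16 = 1016.4375
  purple shrunken: 1807 × 3/16 = 338.8125
  yellow smooth: 1807 × 3/16 = 338.8125
  yellow shrunken: 1807 × 1/16 = 112.9375
χ² = Σ (O − E)² / E
  purple smooth: (1008 − 1016.4375)² / 1016.4375 = 0.0700
  purple shrunken: (345 − 338.8125)² / 338.8125 = 0.1130
  yellow smooth: (305 − 338.8125)² / 338.8125 = 3.3744
  yellow shrunken: (149 − 112.9375)² / 112.9375 = 11.5153
χ² = 0.0700 + 0.1130 + 3.3744 + 11.5153 = 15.0727 ≈ 15.073

15.073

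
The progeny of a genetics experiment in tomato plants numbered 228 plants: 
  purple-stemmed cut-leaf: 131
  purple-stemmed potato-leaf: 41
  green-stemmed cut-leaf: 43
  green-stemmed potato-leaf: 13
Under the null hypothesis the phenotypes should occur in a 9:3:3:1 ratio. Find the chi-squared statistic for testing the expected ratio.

Under the 9:3:3:1 hypothesis (Σ ratio = 16, N = 228):
  purple-stemmed cut-leaf: 228 × 9/16 = 128.25
  purple-stemmed potato-leaf: 228 × 3/16 = 42.75
  green-stemmed cut-leaf: 228 × 3/16 = 42.75
  green-stemmed potato-leaf: 228 × 1/16 = 14.25
χ² = Σ (O − E)² / E
  purple-stemmed cut-leaf: (131 − 128.25)² / 128.25 = 0.0590
  purple-stemmed potato-leaf: (41 − 42.75)² / 42.75 = 0.0716
  green-stemmed cut-leaf: (43 − 42.75)² / 42.75 = 0.0015
  green-stemmed potato-leaf: (13 − 14.25)² / 14.25 = 0.1096
χ² = 0.0590 + 0.0716 + 0.0015 + 0.1096 = 0.2417 ≈ 0.242

0.242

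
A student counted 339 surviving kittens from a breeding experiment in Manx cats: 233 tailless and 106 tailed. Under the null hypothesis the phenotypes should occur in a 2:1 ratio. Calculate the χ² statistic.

Total ratio parts = 3. Expected numbers out of 339:
  tailless: 339 × 2/3 = 226
  tailed: 339 × 1/3 = 113
χ² = Σ (O − E)² / E
  tailless: (233 − 226)² / 226 = 0.2168
  tailed: (106 − 113)² / 113 = 0.4336
χ² = 0.2168 + 0.4336 = 0.6504 ≈ 0.650

0.650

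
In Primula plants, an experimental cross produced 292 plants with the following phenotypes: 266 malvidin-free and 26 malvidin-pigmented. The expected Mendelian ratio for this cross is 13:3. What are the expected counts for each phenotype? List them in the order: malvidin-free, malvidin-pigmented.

Total ratio parts = 16. Expected numbers out of 292:
  malvidin-free: 292 × 13/16 = 237.25
  malvidin-pigmented: 292 × 3/16 = 54.75

237.25, 54.75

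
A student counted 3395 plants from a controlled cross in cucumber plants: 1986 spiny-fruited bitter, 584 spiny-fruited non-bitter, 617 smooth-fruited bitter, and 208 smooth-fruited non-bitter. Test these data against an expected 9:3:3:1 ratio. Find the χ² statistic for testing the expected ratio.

The 9:3:3:1 ratio has 16 parts, so with N = 3395 the expected counts are:
  spiny-fruited bitter: 3395 × 9/16 = 1909.6875
  spiny-fruited non-bitter: 3395 × 3/16 = 636.5625
  smooth-fruited bitter: 3395 × 3/16 = 636.5625
  smooth-fruited non-bitter: 3395 × 1/16 = 212.1875
χ² = Σ (O − E)² / E
  spiny-fruited bitter: (1986 − 1909.6875)² / 1909.6875 = 3.0495
  spiny-fruited non-bitter: (584 − 636.5625)² / 636.5625 = 4.3402
  smooth-fruited bitter: (617 − 636.5625)² / 636.5625 = 0.6012
  smooth-fruited non-bitter: (208 − 212.1875)² / 212.1875 = 0.0826
χ² = 3.0495 + 4.3402 + 0.6012 + 0.0826 = 8.0735 ≈ 8.074

8.074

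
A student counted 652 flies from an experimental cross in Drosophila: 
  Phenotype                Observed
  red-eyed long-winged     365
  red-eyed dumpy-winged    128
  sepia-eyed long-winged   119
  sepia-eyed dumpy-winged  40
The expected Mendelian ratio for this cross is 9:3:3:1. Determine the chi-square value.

The 9:3:3:1 ratio has 16 parts, so with N = 652 the expected counts are:
  red-eyed long-winged: 652 × 9/16 = 366.75
  red-eyed dumpy-winged: 652 × 3/16 = 122.25
  sepia-eyed long-winged: 652 × 3/16 = 122.25
  sepia-eyed dumpy-winged: 652 × 1/16 = 40.75
χ² = Σ (O − E)² / E
  red-eyed long-winged: (365 − 366.75)² / 366.75 = 0.0084
  red-eyed dumpy-winged: (128 − 122.25)² / 122.25 = 0.2704
  sepia-eyed long-winged: (119 − 122.25)² / 122.25 = 0.0864
  sepia-eyed dumpy-winged: (40 − 40.75)² / 40.75 = 0.0138
χ² = 0.0084 + 0.2704 + 0.0864 + 0.0138 = 0.379

0.379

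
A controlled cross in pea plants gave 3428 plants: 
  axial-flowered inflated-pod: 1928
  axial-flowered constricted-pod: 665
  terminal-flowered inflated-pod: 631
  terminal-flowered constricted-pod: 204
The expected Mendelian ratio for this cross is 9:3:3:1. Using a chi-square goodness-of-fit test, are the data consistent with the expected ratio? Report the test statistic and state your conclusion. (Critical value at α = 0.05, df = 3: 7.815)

Expected counts for N = 3428 under a 9:3:3:1 ratio (total parts = 16):
  axial-flowered inflated-pod: 3428 × 9/16 = 1928.25
  axial-flowered constricted-pod: 3428 × 3/16 = 642.75
  terminal-flowered inflated-pod: 3428 × 3/16 = 642.75
  terminal-flowered constricted-pod: 3428 × 1/16 = 214.25
χ² = Σ (O − E)² / E
  axial-flowered inflated-pod: (1928 − 1928.25)² / 1928.25 = 0.0000
  axial-flowered constricted-pod: (665 − 642.75)² / 642.75 = 0.7702
  terminal-flowered inflated-pod: (631 − 642.75)² / 642.75 = 0.2148
  terminal-flowered constricted-pod: (204 − 214.25)² / 214.25 = 0.4904
χ² = 0.0000 + 0.7702 + 0.2148 + 0.4904 = 1.4754 ≈ 1.475
Degrees of freedom = 4 − 1 = 3; critical value at α = 0.05 is 7.815.
Since 1.475 < 7.815, we fail to reject the null hypothesis — the data are consistent with the 9:3:3:1 ratio.

1.475; consistent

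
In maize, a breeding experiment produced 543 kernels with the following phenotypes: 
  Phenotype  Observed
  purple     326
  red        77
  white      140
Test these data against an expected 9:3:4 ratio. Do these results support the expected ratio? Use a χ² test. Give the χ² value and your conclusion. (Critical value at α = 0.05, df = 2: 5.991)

Expected counts for N = 543 under a 9:3:4 ratio (total parts = 16):
  purple: 543 × 9/16 = 305.4375
  red: 543 × 3/16 = 101.8125
  white: 543 × 4/16 = 135.75
χ² = Σ (O − E)² / E
  purple: (326 − 305.4375)² / 305.4375 = 1.3843
  red: (77 − 101.8125)² / 101.8125 = 6.0470
  white: (140 − 135.75)² / 135.75 = 0.1331
χ² = 1.3843 + 6.0470 + 0.1331 = 7.5644 ≈ 7.564
Degrees of freedom = 3 − 1 = 2; critical value at α = 0.05 is 5.991.
Since 7.564 > 5.991, we reject the null hypothesis — the data do not fit the 9:3:4 ratio.

7.564; not consistent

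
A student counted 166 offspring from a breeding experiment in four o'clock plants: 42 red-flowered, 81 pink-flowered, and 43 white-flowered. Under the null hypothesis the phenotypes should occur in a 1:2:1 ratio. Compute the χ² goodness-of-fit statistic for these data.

0.108

Total ratio parts = 4. Expected numbers out of 166:
  red-flowered: 166 × 1/4 = 41.5
  pink-flowered: 166 × 2/4 = 83
  white-flowered: 166 × 1/4 = 41.5
χ² = Σ (O − E)² / E
  red-flowered: (42 − 41.5)² / 41.5 = 0.0060
  pink-flowered: (81 − 83)² / 83 = 0.0482
  white-flowered: (43 − 41.5)² / 41.5 = 0.0542
χ² = 0.0060 + 0.0482 + 0.0542 = 0.1084 ≈ 0.108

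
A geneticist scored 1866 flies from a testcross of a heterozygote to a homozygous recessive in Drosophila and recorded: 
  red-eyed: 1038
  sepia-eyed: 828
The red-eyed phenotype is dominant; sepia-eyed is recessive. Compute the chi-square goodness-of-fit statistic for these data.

23.633

A testcross of a heterozygote (Aa × aa) gives a 1:1 phenotypic ratio.
Under the 1:1 hypothesis (Σ ratio = 2, N = 1866):
  red-eyed: 1866 × 1/2 = 933
  sepia-eyed: 1866 × 1/2 = 933
χ² = Σ (O − E)² / E
  red-eyed: (1038 − 933)² / 933 = 11.8167
  sepia-eyed: (828 − 933)² / 933 = 11.8167
χ² = 11.8167 + 11.8167 = 23.6334 ≈ 23.633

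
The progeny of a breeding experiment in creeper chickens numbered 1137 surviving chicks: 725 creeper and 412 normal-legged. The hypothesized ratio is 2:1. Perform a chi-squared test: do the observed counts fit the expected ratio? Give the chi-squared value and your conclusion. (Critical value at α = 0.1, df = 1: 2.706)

4.310; not consistent

Under the 2:1 hypothesis (Σ ratio = 3, N = 1137):
  creeper: 1137 × 2/3 = 758
  normal-legged: 1137 × 1/3 = 379
χ² = Σ (O − E)² / E
  creeper: (725 − 758)² / 758 = 1.4367
  normal-legged: (412 − 379)² / 379 = 2.8734
χ² = 1.4367 + 2.8734 = 4.3101 ≈ 4.310
Degrees of freedom = 2 − 1 = 1; critical value at α = 0.1 is 2.706.
Since 4.310 > 2.706, we reject the null hypothesis — the data do not fit the 2:1 ratio.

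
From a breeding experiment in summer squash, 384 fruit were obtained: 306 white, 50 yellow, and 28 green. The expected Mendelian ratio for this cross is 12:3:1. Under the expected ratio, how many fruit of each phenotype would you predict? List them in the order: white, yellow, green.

288, 72, 24

Expected counts for N = 384 under a 12:3:1 ratio (total parts = 16):
  white: 384 × 12/16 = 288
  yellow: 384 × 3/16 = 72
  green: 384 × 1/16 = 24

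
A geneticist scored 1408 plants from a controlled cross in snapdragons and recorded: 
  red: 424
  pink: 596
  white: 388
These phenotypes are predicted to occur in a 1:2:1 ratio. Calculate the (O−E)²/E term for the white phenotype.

Total ratio parts = 4. Expected numbers out of 1408:
  red: 1408 × 1/4 = 352
  pink: 1408 × 2/4 = 704
  white: 1408 × 1/4 = 352
Contribution of white: (388 − 352)² / 352 = 3.6818

3.682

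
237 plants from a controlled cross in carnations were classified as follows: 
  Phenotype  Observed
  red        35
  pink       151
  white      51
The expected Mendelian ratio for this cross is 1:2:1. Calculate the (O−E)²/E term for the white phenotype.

Under the 1:2:1 hypothesis (Σ ratio = 4, N = 237):
  red: 237 × 1/4 = 59.25
  pink: 237 × 2/4 = 118.5
  white: 237 × 1/4 = 59.25
Contribution of white: (51 − 59.25)² / 59.25 = 1.1487

1.149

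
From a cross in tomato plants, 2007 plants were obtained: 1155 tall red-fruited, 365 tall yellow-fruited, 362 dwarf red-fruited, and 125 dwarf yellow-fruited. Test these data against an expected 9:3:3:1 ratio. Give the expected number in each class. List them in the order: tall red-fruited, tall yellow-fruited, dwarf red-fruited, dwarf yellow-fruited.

1128.9375, 376.3125, 376.3125, 125.4375

Total ratio parts = 16. Expected numbers out of 2007:
  tall red-fruited: 2007 × 9/16 = 1128.9375
  tall yellow-fruited: 2007 × 3/16 = 376.3125
  dwarf red-fruited: 2007 × 3/16 = 376.3125
  dwarf yellow-fruited: 2007 × 1/16 = 125.4375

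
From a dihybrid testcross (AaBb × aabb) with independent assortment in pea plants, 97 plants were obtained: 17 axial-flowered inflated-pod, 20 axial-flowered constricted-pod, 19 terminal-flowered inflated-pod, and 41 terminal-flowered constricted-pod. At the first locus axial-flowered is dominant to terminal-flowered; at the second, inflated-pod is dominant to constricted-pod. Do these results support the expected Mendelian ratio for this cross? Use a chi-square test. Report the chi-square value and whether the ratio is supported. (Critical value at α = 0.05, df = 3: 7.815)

A dihybrid testcross with independent assortment gives a 1:1:1:1 ratio.
The 1:1:1:1 ratio has 4 parts, so with N = 97 the expected counts are:
  axial-flowered inflated-pod: 97 × 1/4 = 24.25
  axial-flowered constricted-pod: 97 × 1/4 = 24.25
  terminal-flowered inflated-pod: 97 × 1/4 = 24.25
  terminal-flowered constricted-pod: 97 × 1/4 = 24.25
χ² = Σ (O − E)² / E
  axial-flowered inflated-pod: (17 − 24.25)² / 24.25 = 2.1675
  axial-flowered constricted-pod: (20 − 24.25)² / 24.25 = 0.7448
  terminal-flowered inflated-pod: (19 − 24.25)² / 24.25 = 1.1366
  terminal-flowered constricted-pod: (41 − 24.25)² / 24.25 = 11.5696
χ² = 2.1675 + 0.7448 + 1.1366 + 11.5696 = 15.6185 ≈ 15.619
Degrees of freedom = 4 − 1 = 3; critical value at α = 0.05 is 7.815.
Since 15.619 > 7.815, we reject the null hypothesis — the data do not fit the 1:1:1:1 ratio.

15.619; not consistent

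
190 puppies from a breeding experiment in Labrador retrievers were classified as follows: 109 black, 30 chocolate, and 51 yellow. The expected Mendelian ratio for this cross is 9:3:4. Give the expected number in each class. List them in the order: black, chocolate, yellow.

106.875, 35.625, 47.5

The 9:3:4 ratio has 16 parts, so with N = 190 the expected counts are:
  black: 190 × 9/16 = 106.875
  chocolate: 190 × 3/16 = 35.625
  yellow: 190 × 4/16 = 47.5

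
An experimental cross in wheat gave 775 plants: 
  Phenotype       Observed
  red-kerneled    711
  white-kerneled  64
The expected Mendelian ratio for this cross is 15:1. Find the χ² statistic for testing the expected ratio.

5.333

Expected counts for N = 775 under a 15:1 ratio (total parts = 16):
  red-kerneled: 775 × 15/16 = 726.5625
  white-kerneled: 775 × 1/16 = 48.4375
χ² = Σ (O − E)² / E
  red-kerneled: (711 − 726.5625)² / 726.5625 = 0.3333
  white-kerneled: (64 − 48.4375)² / 48.4375 = 5.0001
χ² = 0.3333 + 5.0001 = 5.3334 ≈ 5.333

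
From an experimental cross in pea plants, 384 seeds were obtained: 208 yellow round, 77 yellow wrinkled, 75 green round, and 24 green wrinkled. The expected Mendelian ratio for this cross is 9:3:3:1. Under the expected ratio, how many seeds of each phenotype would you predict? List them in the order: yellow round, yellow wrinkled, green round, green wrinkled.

216, 72, 72, 24

Total ratio parts = 16. Expected numbers out of 384:
  yellow round: 384 × 9/16 = 216
  yellow wrinkled: 384 × 3/16 = 72
  green round: 384 × 3/16 = 72
  green wrinkled: 384 × 1/16 = 24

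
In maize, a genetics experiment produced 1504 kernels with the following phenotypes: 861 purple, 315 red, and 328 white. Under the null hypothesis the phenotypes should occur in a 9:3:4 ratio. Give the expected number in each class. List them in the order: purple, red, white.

846, 282, 376

The 9:3:4 ratio has 16 parts, so with N = 1504 the expected counts are:
  purple: 1504 × 9/16 = 846
  red: 1504 × 3/16 = 282
  white: 1504 × 4/16 = 376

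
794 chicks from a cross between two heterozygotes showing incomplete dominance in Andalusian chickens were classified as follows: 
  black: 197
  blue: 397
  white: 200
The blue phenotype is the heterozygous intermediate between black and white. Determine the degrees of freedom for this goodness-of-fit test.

2

With incomplete dominance, a heterozygote × heterozygote cross gives a 1:2:1 phenotypic ratio.
A goodness-of-fit test with 3 phenotype classes has df = 3 − 1 = 2.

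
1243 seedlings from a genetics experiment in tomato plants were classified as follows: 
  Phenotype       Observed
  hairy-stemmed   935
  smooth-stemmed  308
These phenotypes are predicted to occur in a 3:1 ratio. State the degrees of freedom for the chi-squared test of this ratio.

A goodness-of-fit test with 2 phenotype classes has df = 2 − 1 = 1.

1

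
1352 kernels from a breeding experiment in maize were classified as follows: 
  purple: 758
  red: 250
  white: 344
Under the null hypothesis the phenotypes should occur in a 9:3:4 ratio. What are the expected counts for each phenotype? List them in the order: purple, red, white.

The 9:3:4 ratio has 16 parts, so with N = 1352 the expected counts are:
  purple: 1352 × 9/16 = 760.5
  red: 1352 × 3/16 = 253.5
  white: 1352 × 4/16 = 338

760.5, 253.5, 338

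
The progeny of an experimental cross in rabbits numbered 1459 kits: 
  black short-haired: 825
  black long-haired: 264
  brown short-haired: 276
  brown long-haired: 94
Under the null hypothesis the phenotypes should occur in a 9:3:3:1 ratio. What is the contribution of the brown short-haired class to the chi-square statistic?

0.022

Under the 9:3:3:1 hypothesis (Σ ratio = 16, N = 1459):
  black short-haired: 1459 × 9/16 = 820.6875
  black long-haired: 1459 × 3/16 = 273.5625
  brown short-haired: 1459 × 3/16 = 273.5625
  brown long-haired: 1459 × 1/16 = 91.1875
Contribution of brown short-haired: (276 − 273.5625)² / 273.5625 = 0.0217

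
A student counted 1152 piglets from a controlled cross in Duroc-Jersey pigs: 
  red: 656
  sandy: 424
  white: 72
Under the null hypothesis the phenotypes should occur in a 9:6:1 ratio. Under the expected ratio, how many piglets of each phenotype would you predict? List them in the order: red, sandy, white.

Expected counts for N = 1152 under a 9:6:1 ratio (total parts = 16):
  red: 1152 × 9/16 = 648
  sandy: 1152 × 6/16 = 432
  white: 1152 × 1/16 = 72

648, 432, 72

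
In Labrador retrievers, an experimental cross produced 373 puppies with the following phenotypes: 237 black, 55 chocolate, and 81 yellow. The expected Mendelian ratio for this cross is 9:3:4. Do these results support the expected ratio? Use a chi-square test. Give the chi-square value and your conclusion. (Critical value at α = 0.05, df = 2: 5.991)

8.323; not consistent

Total ratio parts = 16. Expected numbers out of 373:
  black: 373 × 9/16 = 209.8125
  chocolate: 373 × 3/16 = 69.9375
  yellow: 373 × 4/16 = 93.25
χ² = Σ (O − E)² / E
  black: (237 − 209.8125)² / 209.8125 = 3.5230
  chocolate: (55 − 69.9375)² / 69.9375 = 3.1904
  yellow: (81 − 93.25)² / 93.25 = 1.6092
χ² = 3.5230 + 3.1904 + 1.6092 = 8.3226 ≈ 8.323
Degrees of freedom = 3 − 1 = 2; critical value at α = 0.05 is 5.991.
Since 8.323 > 5.991, we reject the null hypothesis — the data do not fit the 9:3:4 ratio.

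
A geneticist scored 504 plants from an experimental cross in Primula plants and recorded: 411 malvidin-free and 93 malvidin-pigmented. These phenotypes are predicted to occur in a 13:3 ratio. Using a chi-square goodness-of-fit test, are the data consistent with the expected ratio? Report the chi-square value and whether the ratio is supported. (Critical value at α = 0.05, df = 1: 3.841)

0.029; consistent

Expected counts for N = 504 under a 13:3 ratio (total parts = 16):
  malvidin-free: 504 × 13/16 = 409.5
  malvidin-pigmented: 504 × 3/16 = 94.5
χ² = Σ (O − E)² / E
  malvidin-free: (411 − 409.5)² / 409.5 = 0.0055
  malvidin-pigmented: (93 − 94.5)² / 94.5 = 0.0238
χ² = 0.0055 + 0.0238 = 0.0293 ≈ 0.029
Degrees of freedom = 2 − 1 = 1; critical value at α = 0.05 is 3.841.
Since 0.029 < 3.841, we fail to reject the null hypothesis — the data are consistent with the 13:3 ratio.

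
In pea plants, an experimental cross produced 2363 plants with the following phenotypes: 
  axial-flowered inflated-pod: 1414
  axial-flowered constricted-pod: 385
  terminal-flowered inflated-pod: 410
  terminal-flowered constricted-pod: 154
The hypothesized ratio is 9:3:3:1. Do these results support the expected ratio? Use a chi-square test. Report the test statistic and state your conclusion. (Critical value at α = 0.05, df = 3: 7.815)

15.758; not consistent

Expected counts for N = 2363 under a 9:3:3:1 ratio (total parts = 16):
  axial-flowered inflated-pod: 2363 × 9/16 = 1329.1875
  axial-flowered constricted-pod: 2363 × 3/16 = 443.0625
  terminal-flowered inflated-pod: 2363 × 3/16 = 443.0625
  terminal-flowered constricted-pod: 2363 × 1/16 = 147.6875
χ² = Σ (O − E)² / E
  axial-flowered inflated-pod: (1414 − 1329.1875)² / 1329.1875 = 5.4117
  axial-flowered constricted-pod: (385 − 443.0625)² / 443.0625 = 7.6090
  terminal-flowered inflated-pod: (410 − 443.0625)² / 443.0625 = 2.4672
  terminal-flowered constricted-pod: (154 − 147.6875)² / 147.6875 = 0.2698
χ² = 5.4117 + 7.6090 + 2.4672 + 0.2698 = 15.7577 ≈ 15.758
Degrees of freedom = 4 − 1 = 3; critical value at α = 0.05 is 7.815.
Since 15.758 > 7.815, we reject the null hypothesis — the data do not fit the 9:3:3:1 ratio.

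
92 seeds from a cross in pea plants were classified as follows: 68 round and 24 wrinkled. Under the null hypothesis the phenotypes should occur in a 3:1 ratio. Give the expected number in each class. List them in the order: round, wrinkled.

Under the 3:1 hypothesis (Σ ratio = 4, N = 92):
  round: 92 × 3/4 = 69
  wrinkled: 92 × 1/4 = 23

69, 23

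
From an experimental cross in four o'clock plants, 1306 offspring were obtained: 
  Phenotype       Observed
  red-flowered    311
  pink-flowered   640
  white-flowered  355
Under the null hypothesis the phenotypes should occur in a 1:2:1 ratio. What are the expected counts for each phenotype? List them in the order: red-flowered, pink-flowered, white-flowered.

326.5, 653, 326.5

Expected counts for N = 1306 under a 1:2:1 ratio (total parts = 4):
  red-flowered: 1306 × 1/4 = 326.5
  pink-flowered: 1306 × 2/4 = 653
  white-flowered: 1306 × 1/4 = 326.5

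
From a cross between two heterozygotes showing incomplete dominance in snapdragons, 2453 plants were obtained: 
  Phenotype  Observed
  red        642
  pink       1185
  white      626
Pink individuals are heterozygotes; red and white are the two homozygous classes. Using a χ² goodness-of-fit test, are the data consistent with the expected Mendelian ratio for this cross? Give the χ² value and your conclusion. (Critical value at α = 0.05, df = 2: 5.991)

With incomplete dominance, a heterozygote × heterozygote cross gives a 1:2:1 phenotypic ratio.
Total ratio parts = 4. Expected numbers out of 2453:
  red: 2453 × 1/4 = 613.25
  pink: 2453 × 2/4 = 1226.5
  white: 2453 × 1/4 = 613.25
χ² = Σ (O − E)² / E
  red: (642 − 613.25)² / 613.25 = 1.3478
  pink: (1185 − 1226.5)² / 1226.5 = 1.4042
  white: (626 − 613.25)² / 613.25 = 0.2651
χ² = 1.3478 + 1.4042 + 0.2651 = 3.0171 ≈ 3.017
Degrees of freedom = 3 − 1 = 2; critical value at α = 0.05 is 5.991.
Since 3.017 < 5.991, we fail to reject the null hypothesis — the data are consistent with the 1:2:1 ratio.

3.017; consistent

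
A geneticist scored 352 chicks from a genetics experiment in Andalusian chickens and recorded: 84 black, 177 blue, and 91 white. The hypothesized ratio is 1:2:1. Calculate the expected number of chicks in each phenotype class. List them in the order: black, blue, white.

The 1:2:1 ratio has 4 parts, so with N = 352 the expected counts are:
  black: 352 × 1/4 = 88
  blue: 352 × 2/4 = 176
  white: 352 × 1/4 = 88

88, 176, 88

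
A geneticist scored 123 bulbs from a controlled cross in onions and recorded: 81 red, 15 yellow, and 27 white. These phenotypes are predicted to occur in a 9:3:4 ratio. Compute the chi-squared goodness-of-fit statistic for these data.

The 9:3:4 ratio has 16 parts, so with N = 123 the expected counts are:
  red: 123 × 9/16 = 69.1875
  yellow: 123 × 3/16 = 23.0625
  white: 123 × 4/16 = 30.75
χ² = Σ (O − E)² / E
  red: (81 − 69.1875)² / 69.1875 = 2.0168
  yellow: (15 − 23.0625)² / 23.0625 = 2.8186
  white: (27 − 30.75)² / 30.75 = 0.4573
χ² = 2.0168 + 2.8186 + 0.4573 = 5.2927 ≈ 5.293

5.293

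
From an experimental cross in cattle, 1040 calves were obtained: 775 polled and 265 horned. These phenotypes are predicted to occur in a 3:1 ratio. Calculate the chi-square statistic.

Total ratio parts = 4. Expected numbers out of 1040:
  polled: 1040 × 3/4 = 780
  horned: 1040 × 1/4 = 260
χ² = Σ (O − E)² / E
  polled: (775 − 780)² / 780 = 0.0321
  horned: (265 − 260)² / 260 = 0.0962
χ² = 0.0321 + 0.0962 = 0.1283 ≈ 0.128

0.128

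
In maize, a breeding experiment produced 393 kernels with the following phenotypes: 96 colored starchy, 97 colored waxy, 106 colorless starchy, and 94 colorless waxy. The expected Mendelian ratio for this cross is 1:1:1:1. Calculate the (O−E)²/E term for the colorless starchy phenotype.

Under the 1:1:1:1 hypothesis (Σ ratio = 4, N = 393):
  colored starchy: 393 × 1/4 = 98.25
  colored waxy: 393 × 1/4 = 98.25
  colorless starchy: 393 × 1/4 = 98.25
  colorless waxy: 393 × 1/4 = 98.25
Contribution of colorless starchy: (106 − 98.25)² / 98.25 = 0.6113

0.611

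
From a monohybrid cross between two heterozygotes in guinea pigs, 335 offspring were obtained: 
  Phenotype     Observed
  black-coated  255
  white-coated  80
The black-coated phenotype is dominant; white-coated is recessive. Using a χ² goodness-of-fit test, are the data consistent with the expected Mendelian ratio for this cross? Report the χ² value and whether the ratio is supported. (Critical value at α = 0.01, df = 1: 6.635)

0.224; consistent

For a monohybrid cross between heterozygotes with complete dominance, the expected phenotypic ratio is 3:1.
The 3:1 ratio has 4 parts, so with N = 335 the expected counts are:
  black-coated: 335 × 3/4 = 251.25
  white-coated: 335 × 1/4 = 83.75
χ² = Σ (O − E)² / E
  black-coated: (255 − 251.25)² / 251.25 = 0.0560
  white-coated: (80 − 83.75)² / 83.75 = 0.1679
χ² = 0.0560 + 0.1679 = 0.2239 ≈ 0.224
Degrees of freedom = 2 − 1 = 1; critical value at α = 0.01 is 6.635.
Since 0.224 < 6.635, we fail to reject the null hypothesis — the data are consistent with the 3:1 ratio.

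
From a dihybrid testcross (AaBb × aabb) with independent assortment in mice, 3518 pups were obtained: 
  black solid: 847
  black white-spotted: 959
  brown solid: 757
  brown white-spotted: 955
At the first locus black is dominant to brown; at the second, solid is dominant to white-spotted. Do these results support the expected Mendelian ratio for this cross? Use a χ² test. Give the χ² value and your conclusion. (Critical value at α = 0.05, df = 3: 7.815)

A dihybrid testcross with independent assortment gives a 1:1:1:1 ratio.
Under the 1:1:1:1 hypothesis (Σ ratio = 4, N = 3518):
  black solid: 3518 × 1/4 = 879.5
  black white-spotted: 3518 × 1/4 = 879.5
  brown solid: 3518 × 1/4 = 879.5
  brown white-spotted: 3518 × 1/4 = 879.5
χ² = Σ (O − E)² / E
  black solid: (847 − 879.5)² / 879.5 = 1.2010
  black white-spotted: (959 − 879.5)² / 879.5 = 7.1862
  brown solid: (757 − 879.5)² / 879.5 = 17.0623
  brown white-spotted: (955 − 879.5)² / 879.5 = 6.4812
χ² = 1.2010 + 7.1862 + 17.0623 + 6.4812 = 31.9307 ≈ 31.931
Degrees of freedom = 4 − 1 = 3; critical value at α = 0.05 is 7.815.
Since 31.931 > 7.815, we reject the null hypothesis — the data do not fit the 1:1:1:1 ratio.

31.931; not consistent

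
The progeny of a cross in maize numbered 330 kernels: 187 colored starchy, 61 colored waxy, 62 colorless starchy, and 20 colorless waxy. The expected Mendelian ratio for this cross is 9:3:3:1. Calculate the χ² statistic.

Under the 9:3:3:1 hypothesis (Σ ratio = 16, N = 330):
  colored starchy: 330 × 9/16 = 185.625
  colored waxy: 330 × 3/16 = 61.875
  colorless starchy: 330 × 3/16 = 61.875
  colorless waxy: 330 × 1/16 = 20.625
χ² = Σ (O − E)² / E
  colored starchy: (187 − 185.625)² / 185.625 = 0.0102
  colored waxy: (61 − 61.875)² / 61.875 = 0.0124
  colorless starchy: (62 − 61.875)² / 61.875 = 0.0003
  colorless waxy: (20 − 20.625)² / 20.625 = 0.0189
χ² = 0.0102 + 0.0124 + 0.0003 + 0.0189 = 0.0418 ≈ 0.042

0.042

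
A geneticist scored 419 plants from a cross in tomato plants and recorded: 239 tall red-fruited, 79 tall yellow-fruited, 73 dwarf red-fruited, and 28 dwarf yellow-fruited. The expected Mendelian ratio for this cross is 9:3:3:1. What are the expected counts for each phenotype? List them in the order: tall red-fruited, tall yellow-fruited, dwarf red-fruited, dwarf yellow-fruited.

Expected counts for N = 419 under a 9:3:3:1 ratio (total parts = 16):
  tall red-fruited: 419 × 9/16 = 235.6875
  tall yellow-fruited: 419 × 3/16 = 78.5625
  dwarf red-fruited: 419 × 3/16 = 78.5625
  dwarf yellow-fruited: 419 × 1/16 = 26.1875

235.6875, 78.5625, 78.5625, 26.1875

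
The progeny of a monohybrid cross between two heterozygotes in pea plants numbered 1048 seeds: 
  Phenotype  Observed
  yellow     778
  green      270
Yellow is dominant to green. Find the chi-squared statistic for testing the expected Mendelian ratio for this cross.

For a monohybrid cross between heterozygotes with complete dominance, the expected phenotypic ratio is 3:1.
Expected counts for N = 1048 under a 3:1 ratio (total parts = 4):
  yellow: 1048 × 3/4 = 786
  green: 1048 × 1/4 = 262
χ² = Σ (O − E)² / E
  yellow: (778 − 786)² / 786 = 0.0814
  green: (270 − 262)² / 262 = 0.2443
χ² = 0.0814 + 0.2443 = 0.3257 ≈ 0.326

0.326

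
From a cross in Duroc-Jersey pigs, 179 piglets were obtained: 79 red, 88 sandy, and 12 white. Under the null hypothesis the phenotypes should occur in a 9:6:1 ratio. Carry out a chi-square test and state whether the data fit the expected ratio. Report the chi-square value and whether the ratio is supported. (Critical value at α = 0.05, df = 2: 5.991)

11.222; not consistent

Expected counts for N = 179 under a 9:6:1 ratio (total parts = 16):
  red: 179 × 9/16 = 100.6875
  sandy: 179 × 6/16 = 67.125
  white: 179 × 1/16 = 11.1875
χ² = Σ (O − E)² / E
  red: (79 − 100.6875)² / 100.6875 = 4.6714
  sandy: (88 − 67.125)² / 67.125 = 6.4919
  white: (12 − 11.1875)² / 11.1875 = 0.0590
χ² = 4.6714 + 6.4919 + 0.0590 = 11.2223 ≈ 11.222
Degrees of freedom = 3 − 1 = 2; critical value at α = 0.05 is 5.991.
Since 11.222 > 5.991, we reject the null hypothesis — the data do not fit the 9:6:1 ratio.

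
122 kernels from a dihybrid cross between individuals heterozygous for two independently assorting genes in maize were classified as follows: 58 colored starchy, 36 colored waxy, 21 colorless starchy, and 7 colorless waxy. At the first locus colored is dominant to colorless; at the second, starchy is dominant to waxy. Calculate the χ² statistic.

A dihybrid F₂ with independent assortment and complete dominance at both loci gives a 9:3:3:1 phenotypic ratio.
Expected counts for N = 122 under a 9:3:3:1 ratio (total parts = 16):
  colored starchy: 122 × 9/16 = 68.625
  colored waxy: 122 × 3/16 = 22.875
  colorless starchy: 122 × 3/16 = 22.875
  colorless waxy: 122 × 1/16 = 7.625
χ² = Σ (O − E)² / E
  colored starchy: (58 − 68.625)² / 68.625 = 1.6450
  colored waxy: (36 − 22.875)² / 22.875 = 7.5307
  colorless starchy: (21 − 22.875)² / 22.875 = 0.1537
  colorless waxy: (7 − 7.625)² / 7.625 = 0.0512
χ² = 1.6450 + 7.5307 + 0.1537 + 0.0512 = 9.3806 ≈ 9.381

9.381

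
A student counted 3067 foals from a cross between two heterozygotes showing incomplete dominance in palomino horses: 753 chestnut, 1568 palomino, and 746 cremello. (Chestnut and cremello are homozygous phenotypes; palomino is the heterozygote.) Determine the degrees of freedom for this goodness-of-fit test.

With incomplete dominance, a heterozygote × heterozygote cross gives a 1:2:1 phenotypic ratio.
A goodness-of-fit test with 3 phenotype classes has df = 3 − 1 = 2.

2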